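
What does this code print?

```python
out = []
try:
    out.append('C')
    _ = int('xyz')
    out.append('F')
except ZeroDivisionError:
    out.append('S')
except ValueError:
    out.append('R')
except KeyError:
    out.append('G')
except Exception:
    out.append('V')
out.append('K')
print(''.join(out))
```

Execution trace: 'C' (try body) → 'R' (except ValueError) → 'K' (after the try/except). Output: CRK

Answer: CRK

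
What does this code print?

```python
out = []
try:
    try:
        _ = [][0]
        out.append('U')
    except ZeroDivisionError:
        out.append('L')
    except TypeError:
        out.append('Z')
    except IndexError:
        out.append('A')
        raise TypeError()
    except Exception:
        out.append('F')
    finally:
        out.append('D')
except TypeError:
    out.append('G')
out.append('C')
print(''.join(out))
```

Execution trace: 'A' (inner except IndexError) → 'D' (inner finally) → 'G' (outer except TypeError) → 'C' (after the try/except). Output: ADGC

Answer: ADGC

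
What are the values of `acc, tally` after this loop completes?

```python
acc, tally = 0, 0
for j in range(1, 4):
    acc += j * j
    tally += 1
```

Sum of squares and count
`acc, tally` takes the values: (0, 0) → (1, 0) → (1, 1) → (5, 1) → (5, 2) → (14, 2) → (14, 3)

Answer: 14, 3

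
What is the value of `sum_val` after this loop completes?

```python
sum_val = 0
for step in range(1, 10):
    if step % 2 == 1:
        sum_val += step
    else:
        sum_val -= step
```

Add odd, subtract even
`sum_val` takes the values: 0 → 1 → -1 → 2 → -2 → 3 → -3 → 4 → -4 → 5

Answer: 5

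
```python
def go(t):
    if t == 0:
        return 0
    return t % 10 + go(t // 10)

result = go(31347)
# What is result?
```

Sum of digits of 31347: 7 + 4 + 3 + 1 + 3 = 18

Answer: 18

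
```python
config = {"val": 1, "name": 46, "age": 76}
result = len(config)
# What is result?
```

Trace:
`config = {"val": 1, "name": 46, "age": 76}` → config = {'val': 1, 'name': 46, 'age': 76}
`result = len(config)` → result = 3
So result = 3

Answer: 3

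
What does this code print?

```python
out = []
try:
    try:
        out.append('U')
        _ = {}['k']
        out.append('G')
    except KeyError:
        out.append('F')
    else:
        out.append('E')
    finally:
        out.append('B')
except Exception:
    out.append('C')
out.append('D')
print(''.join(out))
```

Execution trace: 'U' (inner try body) → 'F' (inner except KeyError) → 'B' (inner finally) → 'D' (after the try/except). Output: UFBD

Answer: UFBD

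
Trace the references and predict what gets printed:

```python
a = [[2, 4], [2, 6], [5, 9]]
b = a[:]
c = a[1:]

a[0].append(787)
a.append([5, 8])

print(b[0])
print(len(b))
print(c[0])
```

Key concept: slice with nested mutation.
Step by step:
`a = [[2, 4], [2, 6], [5, 9]]` → a = [[2, 4], [2, 6], [5, 9]]
`b = a[:]` → b = [[2, 4], [2, 6], [5, 9]]
`c = a[1:]` → c = [[2, 6], [5, 9]]
`a[0].append(787)` → a = [[2, 4, 787], [2, 6], [5, 9]]; b = [[2, 4, 787], [2, 6], [5, 9]]
`a.append([5, 8])` → a = [[2, 4, 787], [2, 6], [5, 9], [5, 8]]
`print(b[0])` → prints [2, 4, 787]
`print(len(b))` → prints 3
`print(c[0])` → prints [2, 6]

Answer:
[2, 4, 787]
3
[2, 6]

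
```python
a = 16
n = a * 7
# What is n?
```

Trace:
`a = 16` → a = 16
`n = a * 7` → n = 112
So n = 112

Answer: 112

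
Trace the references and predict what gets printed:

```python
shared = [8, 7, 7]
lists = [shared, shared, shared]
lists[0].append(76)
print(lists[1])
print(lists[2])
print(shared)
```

Key concept: list of same reference.
Step by step:
`shared = [8, 7, 7]` → shared = [8, 7, 7]
`lists = [shared, shared, shared]` → lists = [[8, 7, 7], [8, 7, 7], [8, 7, 7]]
`lists[0].append(76)` → shared = [8, 7, 7, 76]; lists = [[8, 7, 7, 76], [8, 7, 7, 76], [8, 7, 7, 76]]
`print(lists[1])` → prints [8, 7, 7, 76]
`print(lists[2])` → prints [8, 7, 7, 76]
`print(shared)` → prints [8, 7, 7, 76]

Answer:
[8, 7, 7, 76]
[8, 7, 7, 76]
[8, 7, 7, 76]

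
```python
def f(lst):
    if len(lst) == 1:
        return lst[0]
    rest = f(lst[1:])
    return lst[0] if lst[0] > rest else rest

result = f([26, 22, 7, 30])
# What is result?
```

Recursive max over [26, 22, 7, 30] = 30

Answer: 30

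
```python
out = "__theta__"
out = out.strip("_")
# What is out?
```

Trace:
`out = "__theta__"` → out = '__theta__'
`out = out.strip("_")` → out = 'theta'
So out = 'theta'

Answer: 'theta'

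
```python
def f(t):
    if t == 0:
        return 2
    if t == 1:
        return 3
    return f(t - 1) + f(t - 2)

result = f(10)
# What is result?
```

Build up from base cases: f(0)=2, f(1)=3, f(2)=5, f(3)=8, f(4)=13, f(5)=21, f(6)=34, ..., f(10)=233

Answer: 233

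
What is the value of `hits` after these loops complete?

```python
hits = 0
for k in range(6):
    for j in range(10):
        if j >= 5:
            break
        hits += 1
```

Inner breaks at 5, outer runs 6 times
`hits` takes the values: 0 → 1 → 2 → 3 → 4 → 5 → 6 → 7 → 8 → 9 → 10 → 11 → 12 → 13 → 14 → 15 → 16 → 17 → 18 → 19 → 20 → 21 → 22 → 23 → 24 → 25 → 26 → 27 → 28 → 29 → 30

Answer: 30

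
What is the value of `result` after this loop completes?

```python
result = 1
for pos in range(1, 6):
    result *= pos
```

5! = 120
`result` takes the values: 1 → 2 → 6 → 24 → 120

Answer: 120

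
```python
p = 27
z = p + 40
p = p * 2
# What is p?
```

Trace:
`p = 27` → p = 27
`z = p + 40` → z = 67
`p = p * 2` → p = 54
So p = 54

Answer: 54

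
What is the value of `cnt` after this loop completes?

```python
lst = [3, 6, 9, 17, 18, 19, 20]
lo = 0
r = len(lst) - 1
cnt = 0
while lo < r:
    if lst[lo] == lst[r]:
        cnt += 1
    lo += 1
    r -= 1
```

Count matching pairs from ends
`cnt` takes the values: 0

Answer: 0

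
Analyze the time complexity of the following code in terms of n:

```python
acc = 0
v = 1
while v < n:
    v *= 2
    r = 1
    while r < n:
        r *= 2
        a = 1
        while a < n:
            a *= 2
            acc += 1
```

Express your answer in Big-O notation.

Each loop level contributes: log n × log n × log n. Multiplying the contributions gives O(log^3 n).

Answer: O(log^3 n)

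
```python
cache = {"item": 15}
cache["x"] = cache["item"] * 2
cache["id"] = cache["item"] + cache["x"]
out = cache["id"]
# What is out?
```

Trace:
`cache = {"item": 15}` → cache = {'item': 15}
`cache["x"] = cache["item"] * 2` → cache = {'item': 15, 'x': 30}
`cache["id"] = cache["item"] + cache["x"]` → cache = {'item': 15, 'x': 30, 'id': 45}
`out = cache["id"]` → out = 45
So out = 45

Answer: 45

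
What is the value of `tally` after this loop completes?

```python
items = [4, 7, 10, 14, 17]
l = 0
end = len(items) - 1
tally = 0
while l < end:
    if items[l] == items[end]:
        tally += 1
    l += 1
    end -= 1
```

Count matching pairs from ends
`tally` takes the values: 0

Answer: 0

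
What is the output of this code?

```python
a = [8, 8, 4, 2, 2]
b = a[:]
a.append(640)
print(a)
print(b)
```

Key concept: slice [:] creates copy.
Step by step:
`a = [8, 8, 4, 2, 2]` → a = [8, 8, 4, 2, 2]
`b = a[:]` → b = [8, 8, 4, 2, 2]
`a.append(640)` → a = [8, 8, 4, 2, 2, 640]
`print(a)` → prints [8, 8, 4, 2, 2, 640]
`print(b)` → prints [8, 8, 4, 2, 2]

Answer:
[8, 8, 4, 2, 2, 640]
[8, 8, 4, 2, 2]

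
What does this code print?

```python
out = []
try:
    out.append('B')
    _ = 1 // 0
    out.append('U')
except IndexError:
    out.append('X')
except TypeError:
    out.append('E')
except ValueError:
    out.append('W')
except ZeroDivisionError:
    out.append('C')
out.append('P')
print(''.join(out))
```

Execution trace: 'B' (try body) → 'C' (except ZeroDivisionError) → 'P' (after the try/except). Output: BCP

Answer: BCP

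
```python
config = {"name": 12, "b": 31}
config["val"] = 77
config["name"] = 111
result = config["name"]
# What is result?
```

Trace:
`config = {"name": 12, "b": 31}` → config = {'name': 12, 'b': 31}
`config["val"] = 77` → config = {'name': 12, 'b': 31, 'val': 77}
`config["name"] = 111` → config = {'name': 111, 'b': 31, 'val': 77}
`result = config["name"]` → result = 111
So result = 111

Answer: 111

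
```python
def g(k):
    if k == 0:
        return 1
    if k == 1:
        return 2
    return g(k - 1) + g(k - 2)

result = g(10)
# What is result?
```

Build up from base cases: g(0)=1, g(1)=2, g(2)=3, g(3)=5, g(4)=8, g(5)=13, g(6)=21, ..., g(10)=144

Answer: 144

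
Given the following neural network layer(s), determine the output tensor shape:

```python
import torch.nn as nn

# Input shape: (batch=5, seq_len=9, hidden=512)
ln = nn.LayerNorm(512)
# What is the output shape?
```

Input: (5, 9, 512) -> Output: (5, 9, 512)

Answer: (5, 9, 512)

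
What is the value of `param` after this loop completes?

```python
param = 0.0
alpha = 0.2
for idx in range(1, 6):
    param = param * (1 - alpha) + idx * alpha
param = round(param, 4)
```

Moving average with lr=0.2
`param` takes the values: 0.0 → 0.2 → 0.56 → 1.048 → 1.6384 → 2.31072 → 2.3107

Answer: 2.3107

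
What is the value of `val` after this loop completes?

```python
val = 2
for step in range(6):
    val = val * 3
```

Multiply by 3, 6 times: 2 * 3^6 = 1458
`val` takes the values: 2 → 6 → 18 → 54 → 162 → 486 → 1458

Answer: 1458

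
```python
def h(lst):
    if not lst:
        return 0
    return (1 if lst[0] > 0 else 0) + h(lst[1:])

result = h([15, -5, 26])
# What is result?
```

Count of positive elements in [15, -5, 26] = 2

Answer: 2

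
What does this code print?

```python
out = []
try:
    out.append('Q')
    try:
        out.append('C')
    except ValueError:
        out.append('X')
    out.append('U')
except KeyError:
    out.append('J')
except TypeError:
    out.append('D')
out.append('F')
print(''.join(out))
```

Execution trace: 'Q' (try body) → 'C' (inner try body, no exception) → 'U' (try body, no exception) → 'F' (after the try/except). Output: QCUF

Answer: QCUF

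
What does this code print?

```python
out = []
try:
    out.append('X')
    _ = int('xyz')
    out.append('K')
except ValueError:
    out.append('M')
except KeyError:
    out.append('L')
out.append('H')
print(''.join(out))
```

Execution trace: 'X' (try body) → 'M' (except ValueError) → 'H' (after the try/except). Output: XMH

Answer: XMH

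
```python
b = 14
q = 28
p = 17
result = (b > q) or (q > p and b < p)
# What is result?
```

Trace:
`b = 14` → b = 14
`q = 28` → q = 28
`p = 17` → p = 17
`result = (b > q) or (q > p and b < p)` → result = True
So result = True

Answer: True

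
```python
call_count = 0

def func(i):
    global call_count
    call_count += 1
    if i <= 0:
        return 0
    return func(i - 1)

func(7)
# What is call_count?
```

Linear recursion stepping by 1: 8 calls from i=7 down to ≤0.

Answer: 8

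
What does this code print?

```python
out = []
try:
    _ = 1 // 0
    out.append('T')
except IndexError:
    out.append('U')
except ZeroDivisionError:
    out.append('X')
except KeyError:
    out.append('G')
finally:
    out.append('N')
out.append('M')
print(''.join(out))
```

Execution trace: 'X' (except ZeroDivisionError) → 'N' (finally) → 'M' (after the try/except). Output: XNM

Answer: XNM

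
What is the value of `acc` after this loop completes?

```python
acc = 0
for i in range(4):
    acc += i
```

Sum of 0 to 3 = 6
`acc` takes the values: 0 → 1 → 3 → 6

Answer: 6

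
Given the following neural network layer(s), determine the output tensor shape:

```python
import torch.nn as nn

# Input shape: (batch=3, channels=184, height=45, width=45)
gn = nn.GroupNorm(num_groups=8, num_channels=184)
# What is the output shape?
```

Input: (3, 184, 45, 45) -> Output: (3, 184, 45, 45)

Answer: (3, 184, 45, 45)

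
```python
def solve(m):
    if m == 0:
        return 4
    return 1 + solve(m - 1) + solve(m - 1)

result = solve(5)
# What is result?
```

solve(m) = 1 + 2·solve(m-1), solve(0)=4. Closed form: (4+1)·2^5 - 1 = 159.

Answer: 159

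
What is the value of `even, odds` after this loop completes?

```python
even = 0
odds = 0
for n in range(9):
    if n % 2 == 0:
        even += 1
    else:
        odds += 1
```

Count evens and odds in range(9)
`even, odds` takes the values: (0, 0) → (1, 0) → (1, 1) → (2, 1) → (2, 2) → (3, 2) → (3, 3) → (4, 3) → (4, 4) → (5, 4)

Answer: 5, 4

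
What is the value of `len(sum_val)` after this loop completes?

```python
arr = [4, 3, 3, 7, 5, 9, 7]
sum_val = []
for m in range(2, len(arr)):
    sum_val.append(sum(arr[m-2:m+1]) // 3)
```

Number of 3-element averages
`sum_val` takes the values: [] → [3] → [3, 4] → [3, 4, 5] → [3, 4, 5, 7] → [3, 4, 5, 7, 7]
So `len(sum_val)` = 5

Answer: 5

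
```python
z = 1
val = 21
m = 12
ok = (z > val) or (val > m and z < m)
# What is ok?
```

Trace:
`z = 1` → z = 1
`val = 21` → val = 21
`m = 12` → m = 12
`ok = (z > val) or (val > m and z < m)` → ok = True
So ok = True

Answer: True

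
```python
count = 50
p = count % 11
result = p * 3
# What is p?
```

Trace:
`count = 50` → count = 50
`p = count % 11` → p = 6
`result = p * 3` → result = 18
So p = 6

Answer: 6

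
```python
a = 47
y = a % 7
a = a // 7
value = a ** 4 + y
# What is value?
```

Trace:
`a = 47` → a = 47
`y = a % 7` → y = 5
`a = a // 7` → a = 6
`value = a ** 4 + y` → value = 1301
So value = 1301

Answer: 1301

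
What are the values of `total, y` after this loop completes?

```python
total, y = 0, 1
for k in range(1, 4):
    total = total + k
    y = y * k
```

Sum and factorial of 1 to 3
`total, y` takes the values: (0, 1) → (1, 1) → (3, 1) → (3, 2) → (6, 2) → (6, 6)

Answer: 6, 6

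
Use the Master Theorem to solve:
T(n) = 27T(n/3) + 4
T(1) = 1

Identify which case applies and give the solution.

a=27, b=3, f(n)=4. log_3(27) = 3. Since c=0 < 3, Case 1 applies: T(n) = Θ(n^log_b(a)) = O(n^3).

Answer: O(n^3) - Case 1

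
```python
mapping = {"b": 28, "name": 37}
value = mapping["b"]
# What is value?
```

Trace:
`mapping = {"b": 28, "name": 37}` → mapping = {'b': 28, 'name': 37}
`value = mapping["b"]` → value = 28
So value = 28

Answer: 28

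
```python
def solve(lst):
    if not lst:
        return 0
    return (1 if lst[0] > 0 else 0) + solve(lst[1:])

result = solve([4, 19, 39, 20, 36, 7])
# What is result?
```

Count of positive elements in [4, 19, 39, 20, 36, 7] = 6

Answer: 6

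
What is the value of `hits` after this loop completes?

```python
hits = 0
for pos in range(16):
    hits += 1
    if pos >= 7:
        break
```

Loop breaks when pos reaches 7, hits is 8
`hits` takes the values: 0 → 1 → 2 → 3 → 4 → 5 → 6 → 7 → 8

Answer: 8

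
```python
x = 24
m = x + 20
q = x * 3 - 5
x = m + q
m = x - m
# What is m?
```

Trace:
`x = 24` → x = 24
`m = x + 20` → m = 44
`q = x * 3 - 5` → q = 67
`x = m + q` → x = 111
`m = x - m` → m = 67
So m = 67

Answer: 67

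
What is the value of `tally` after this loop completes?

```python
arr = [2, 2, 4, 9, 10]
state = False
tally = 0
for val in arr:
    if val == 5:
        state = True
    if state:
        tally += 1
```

Count elements after first 5 in [2, 2, 4, 9, 10]
`tally` takes the values: 0

Answer: 0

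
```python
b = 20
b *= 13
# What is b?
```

Trace:
`b = 20` → b = 20
`b *= 13` → b = 260
So b = 260

Answer: 260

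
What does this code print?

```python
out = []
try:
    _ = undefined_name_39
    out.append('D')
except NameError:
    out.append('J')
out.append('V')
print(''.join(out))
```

Execution trace: 'J' (except NameError) → 'V' (after the try/except). Output: JV

Answer: JV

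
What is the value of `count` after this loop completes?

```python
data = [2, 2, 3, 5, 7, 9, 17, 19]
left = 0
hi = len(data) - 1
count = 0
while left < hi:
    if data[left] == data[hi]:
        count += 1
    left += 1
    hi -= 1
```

Count matching pairs from ends
`count` takes the values: 0

Answer: 0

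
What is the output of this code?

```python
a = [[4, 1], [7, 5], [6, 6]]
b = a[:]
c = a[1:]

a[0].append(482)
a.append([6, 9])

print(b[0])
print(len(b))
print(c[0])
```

Key concept: slice with nested mutation.
Step by step:
`a = [[4, 1], [7, 5], [6, 6]]` → a = [[4, 1], [7, 5], [6, 6]]
`b = a[:]` → b = [[4, 1], [7, 5], [6, 6]]
`c = a[1:]` → c = [[7, 5], [6, 6]]
`a[0].append(482)` → a = [[4, 1, 482], [7, 5], [6, 6]]; b = [[4, 1, 482], [7, 5], [6, 6]]
`a.append([6, 9])` → a = [[4, 1, 482], [7, 5], [6, 6], [6, 9]]
`print(b[0])` → prints [4, 1, 482]
`print(len(b))` → prints 3
`print(c[0])` → prints [7, 5]

Answer:
[4, 1, 482]
3
[7, 5]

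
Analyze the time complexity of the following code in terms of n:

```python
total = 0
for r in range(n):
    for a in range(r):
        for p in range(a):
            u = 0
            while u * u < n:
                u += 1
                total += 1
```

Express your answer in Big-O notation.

Each loop level contributes: n × n × n × √n. Multiplying the contributions gives O(n^3√n).

Answer: O(n^3√n)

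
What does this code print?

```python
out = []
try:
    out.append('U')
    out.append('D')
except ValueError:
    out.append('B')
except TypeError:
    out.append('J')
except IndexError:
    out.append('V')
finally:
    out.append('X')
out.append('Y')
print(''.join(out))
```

Execution trace: 'U' (try body) → 'D' (try body, no exception) → 'X' (finally) → 'Y' (after the try/except). Output: UDXY

Answer: UDXY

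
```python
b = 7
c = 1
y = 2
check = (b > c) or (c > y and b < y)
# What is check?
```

Trace:
`b = 7` → b = 7
`c = 1` → c = 1
`y = 2` → y = 2
`check = (b > c) or (c > y and b < y)` → check = True
So check = True

Answer: True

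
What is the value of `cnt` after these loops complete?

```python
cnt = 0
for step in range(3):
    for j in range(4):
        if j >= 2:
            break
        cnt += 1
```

Inner breaks at 2, outer runs 3 times
`cnt` takes the values: 0 → 1 → 2 → 3 → 4 → 5 → 6

Answer: 6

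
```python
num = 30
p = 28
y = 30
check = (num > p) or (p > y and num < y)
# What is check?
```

Trace:
`num = 30` → num = 30
`p = 28` → p = 28
`y = 30` → y = 30
`check = (num > p) or (p > y and num < y)` → check = True
So check = True

Answer: True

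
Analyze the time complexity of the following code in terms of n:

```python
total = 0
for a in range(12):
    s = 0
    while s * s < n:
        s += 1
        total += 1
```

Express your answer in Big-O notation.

Each loop level contributes: 1 × √n. Multiplying the contributions gives O(√n).

Answer: O(√n)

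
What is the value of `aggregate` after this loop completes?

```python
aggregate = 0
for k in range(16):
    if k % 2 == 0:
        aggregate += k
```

Sum of even numbers 0 to 15
`aggregate` takes the values: 0 → 2 → 6 → 12 → 20 → 30 → 42 → 56

Answer: 56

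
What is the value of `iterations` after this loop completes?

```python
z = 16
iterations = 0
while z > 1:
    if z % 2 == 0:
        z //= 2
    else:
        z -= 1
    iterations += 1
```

Steps to reduce 16 to 1
`iterations` takes the values: 0 → 1 → 2 → 3 → 4

Answer: 4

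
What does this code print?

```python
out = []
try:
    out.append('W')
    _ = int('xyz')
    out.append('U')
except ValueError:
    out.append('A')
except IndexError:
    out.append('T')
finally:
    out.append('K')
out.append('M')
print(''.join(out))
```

Execution trace: 'W' (try body) → 'A' (except ValueError) → 'K' (finally) → 'M' (after the try/except). Output: WAKM

Answer: WAKM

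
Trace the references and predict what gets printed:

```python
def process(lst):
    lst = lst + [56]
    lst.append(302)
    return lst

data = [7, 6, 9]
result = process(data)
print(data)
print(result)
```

Key concept: rebinding parameter vs mutation.
Step by step:
`data = [7, 6, 9]` → data = [7, 6, 9]
`result = process(data)` → result = [7, 6, 9, 56, 302]
`print(data)` → prints [7, 6, 9]
`print(result)` → prints [7, 6, 9, 56, 302]

Answer:
[7, 6, 9]
[7, 6, 9, 56, 302]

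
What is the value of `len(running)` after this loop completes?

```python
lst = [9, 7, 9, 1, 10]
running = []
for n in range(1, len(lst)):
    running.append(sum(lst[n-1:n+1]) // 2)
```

Number of 2-element averages
`running` takes the values: [] → [8] → [8, 8] → [8, 8, 5] → [8, 8, 5, 5]
So `len(running)` = 4

Answer: 4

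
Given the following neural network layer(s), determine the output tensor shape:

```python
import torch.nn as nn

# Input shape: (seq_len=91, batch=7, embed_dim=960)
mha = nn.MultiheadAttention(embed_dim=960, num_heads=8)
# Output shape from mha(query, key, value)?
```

Input: (91, 7, 960) -> Output: (91, 7, 960)

Answer: (91, 7, 960)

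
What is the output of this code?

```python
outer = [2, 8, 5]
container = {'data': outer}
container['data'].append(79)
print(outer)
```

Key concept: dict holds reference to list.
Step by step:
`outer = [2, 8, 5]` → outer = [2, 8, 5]
`container = {'data': outer}` → container = {'data': [2, 8, 5]}
`container['data'].append(79)` → outer = [2, 8, 5, 79]; container = {'data': [2, 8, 5, 79]}
`print(outer)` → prints [2, 8, 5, 79]

Answer: [2, 8, 5, 79]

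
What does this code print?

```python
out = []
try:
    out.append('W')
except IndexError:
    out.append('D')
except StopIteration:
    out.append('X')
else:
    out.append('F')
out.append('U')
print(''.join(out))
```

Execution trace: 'W' (try body, no exception) → 'F' (else) → 'U' (after the try/except). Output: WFU

Answer: WFU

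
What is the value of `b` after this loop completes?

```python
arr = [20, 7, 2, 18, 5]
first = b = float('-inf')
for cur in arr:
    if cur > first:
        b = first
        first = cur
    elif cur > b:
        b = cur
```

Second largest (with repeats) in [20, 7, 2, 18, 5]
`b` takes the values: -inf → 7 → 18

Answer: 18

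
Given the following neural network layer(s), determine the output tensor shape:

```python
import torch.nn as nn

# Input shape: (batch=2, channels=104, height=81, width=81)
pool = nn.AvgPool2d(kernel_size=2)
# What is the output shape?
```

Input: (2, 104, 81, 81) -> Output: (2, 104, 40, 40)

Answer: (2, 104, 40, 40)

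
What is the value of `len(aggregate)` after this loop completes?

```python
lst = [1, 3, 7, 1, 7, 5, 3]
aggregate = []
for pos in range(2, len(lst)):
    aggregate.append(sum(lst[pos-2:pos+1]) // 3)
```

Number of 3-element averages
`aggregate` takes the values: [] → [3] → [3, 3] → [3, 3, 5] → [3, 3, 5, 4] → [3, 3, 5, 4, 5]
So `len(aggregate)` = 5

Answer: 5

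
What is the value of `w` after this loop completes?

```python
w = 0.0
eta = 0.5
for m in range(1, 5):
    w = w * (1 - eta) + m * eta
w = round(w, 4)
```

Moving average with lr=0.5
`w` takes the values: 0.0 → 0.5 → 1.25 → 2.125 → 3.0625

Answer: 3.0625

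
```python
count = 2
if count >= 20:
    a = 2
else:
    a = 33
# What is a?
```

Trace:
`count = 2` → count = 2
`if count >= 20: ...` → count >= 20 is False, take else branch → a = 33
So a = 33

Answer: 33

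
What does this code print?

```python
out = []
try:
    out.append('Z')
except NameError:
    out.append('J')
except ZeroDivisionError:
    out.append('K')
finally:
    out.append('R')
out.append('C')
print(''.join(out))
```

Execution trace: 'Z' (try body, no exception) → 'R' (finally) → 'C' (after the try/except). Output: ZRC

Answer: ZRC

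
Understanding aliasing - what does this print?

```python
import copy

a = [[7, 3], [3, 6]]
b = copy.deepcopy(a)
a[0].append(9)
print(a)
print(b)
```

Key concept: deep copy is fully independent.
Step by step:
`a = [[7, 3], [3, 6]]` → a = [[7, 3], [3, 6]]
`b = copy.deepcopy(a)` → b = [[7, 3], [3, 6]]
`a[0].append(9)` → a = [[7, 3, 9], [3, 6]]
`print(a)` → prints [[7, 3, 9], [3, 6]]
`print(b)` → prints [[7, 3], [3, 6]]

Answer:
[[7, 3, 9], [3, 6]]
[[7, 3], [3, 6]]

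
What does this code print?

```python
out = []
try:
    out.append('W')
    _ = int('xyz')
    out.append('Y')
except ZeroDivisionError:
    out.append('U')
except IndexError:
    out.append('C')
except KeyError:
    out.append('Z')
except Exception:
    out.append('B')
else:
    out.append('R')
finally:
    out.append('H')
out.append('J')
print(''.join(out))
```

Execution trace: 'W' (try body) → 'B' (except Exception) → 'H' (finally) → 'J' (after the try/except). Output: WBHJ

Answer: WBHJ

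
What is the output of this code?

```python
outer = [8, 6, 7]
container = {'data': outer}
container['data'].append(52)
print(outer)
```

Key concept: dict holds reference to list.
Step by step:
`outer = [8, 6, 7]` → outer = [8, 6, 7]
`container = {'data': outer}` → container = {'data': [8, 6, 7]}
`container['data'].append(52)` → outer = [8, 6, 7, 52]; container = {'data': [8, 6, 7, 52]}
`print(outer)` → prints [8, 6, 7, 52]

Answer: [8, 6, 7, 52]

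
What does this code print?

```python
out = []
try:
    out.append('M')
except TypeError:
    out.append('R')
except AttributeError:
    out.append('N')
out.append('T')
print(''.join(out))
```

Execution trace: 'M' (try body, no exception) → 'T' (after the try/except). Output: MT

Answer: MT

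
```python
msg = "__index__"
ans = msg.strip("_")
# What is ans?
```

Trace:
`msg = "__index__"` → msg = '__index__'
`ans = msg.strip("_")` → ans = 'index'
So ans = 'index'

Answer: 'index'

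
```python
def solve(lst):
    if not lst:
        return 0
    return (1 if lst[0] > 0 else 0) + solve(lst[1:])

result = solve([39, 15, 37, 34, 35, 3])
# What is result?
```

Count of positive elements in [39, 15, 37, 34, 35, 3] = 6

Answer: 6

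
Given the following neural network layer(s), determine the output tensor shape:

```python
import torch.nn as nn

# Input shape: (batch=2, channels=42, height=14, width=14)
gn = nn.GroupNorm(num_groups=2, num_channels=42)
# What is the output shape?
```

Input: (2, 42, 14, 14) -> Output: (2, 42, 14, 14)

Answer: (2, 42, 14, 14)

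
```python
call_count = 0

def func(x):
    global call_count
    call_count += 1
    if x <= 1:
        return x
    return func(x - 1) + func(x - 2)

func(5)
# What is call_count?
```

Calls(x) = 1 + Calls(x-1) + Calls(x-2); Calls(0)=Calls(1)=1. For x=5 this gives 15.

Answer: 15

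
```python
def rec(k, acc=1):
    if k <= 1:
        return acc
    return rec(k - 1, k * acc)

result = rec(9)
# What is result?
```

Accumulator trace (n, acc): (9, 1) -> (8, 9) -> (7, 72) -> (6, 504) -> (5, 3024) -> (4, 15120) -> (3, 60480) -> (2, 181440) -> (1, 362880) -> return 362880

Answer: 362880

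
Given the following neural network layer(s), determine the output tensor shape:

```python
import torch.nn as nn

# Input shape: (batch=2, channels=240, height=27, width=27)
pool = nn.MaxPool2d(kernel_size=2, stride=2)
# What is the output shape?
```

Input: (2, 240, 27, 27) -> Output: (2, 240, 13, 13)

Answer: (2, 240, 13, 13)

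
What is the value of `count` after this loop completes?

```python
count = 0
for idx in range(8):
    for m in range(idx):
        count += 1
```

Triangle number: 0+1+2+...+7
`count` takes the values: 0 → 1 → 2 → 3 → 4 → 5 → 6 → 7 → 8 → 9 → 10 → 11 → 12 → 13 → 14 → 15 → 16 → 17 → 18 → 19 → 20 → 21 → 22 → 23 → 24 → 25 → 26 → 27 → 28

Answer: 28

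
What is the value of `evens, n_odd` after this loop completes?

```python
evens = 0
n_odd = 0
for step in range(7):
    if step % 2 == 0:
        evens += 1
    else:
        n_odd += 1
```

Count evens and odds in range(7)
`evens, n_odd` takes the values: (0, 0) → (1, 0) → (1, 1) → (2, 1) → (2, 2) → (3, 2) → (3, 3) → (4, 3)

Answer: 4, 3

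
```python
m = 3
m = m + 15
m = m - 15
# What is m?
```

Trace:
`m = 3` → m = 3
`m = m + 15` → m = 18
`m = m - 15` → m = 3
So m = 3

Answer: 3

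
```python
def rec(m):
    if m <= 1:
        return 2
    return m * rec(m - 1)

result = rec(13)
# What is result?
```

rec(13) = 13 * 12 * 11 * 10 * 9 * 8 * 7 * 6 * 5 * 4 * 3 * 2 * 2 = 12454041600

Answer: 12454041600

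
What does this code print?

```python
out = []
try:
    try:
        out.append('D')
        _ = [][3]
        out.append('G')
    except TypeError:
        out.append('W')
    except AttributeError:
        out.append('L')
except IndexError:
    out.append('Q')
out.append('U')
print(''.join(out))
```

Execution trace: 'D' (try body) → 'Q' (outer except IndexError) → 'U' (after the try/except). Output: DQU

Answer: DQU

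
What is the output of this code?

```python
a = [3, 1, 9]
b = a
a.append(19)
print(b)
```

Key concept: basic list aliasing.
Step by step:
`a = [3, 1, 9]` → a = [3, 1, 9]
`b = a` → b = [3, 1, 9] (same object as a)
`a.append(19)` → a = [3, 1, 9, 19] (same object as b); b = [3, 1, 9, 19] (same object as a)
`print(b)` → prints [3, 1, 9, 19]

Answer: [3, 1, 9, 19]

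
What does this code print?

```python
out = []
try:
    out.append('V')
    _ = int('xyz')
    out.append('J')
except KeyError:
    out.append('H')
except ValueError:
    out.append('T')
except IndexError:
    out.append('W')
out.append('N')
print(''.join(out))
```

Execution trace: 'V' (try body) → 'T' (except ValueError) → 'N' (after the try/except). Output: VTN

Answer: VTN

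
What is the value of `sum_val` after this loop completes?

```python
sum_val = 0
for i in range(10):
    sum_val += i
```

Sum of 0 to 9 = 45
`sum_val` takes the values: 0 → 1 → 3 → 6 → 10 → 15 → 21 → 28 → 36 → 45

Answer: 45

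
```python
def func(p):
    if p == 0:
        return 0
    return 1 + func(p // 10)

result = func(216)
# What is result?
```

Count of digits of 216: 3

Answer: 3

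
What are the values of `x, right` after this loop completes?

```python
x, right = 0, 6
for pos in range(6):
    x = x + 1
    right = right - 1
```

x goes 0→6, right goes 6→0
`x, right` takes the values: (0, 6) → (1, 6) → (1, 5) → (2, 5) → (2, 4) → (3, 4) → (3, 3) → (4, 3) → (4, 2) → (5, 2) → (5, 1) → (6, 1) → (6, 0)

Answer: 6, 0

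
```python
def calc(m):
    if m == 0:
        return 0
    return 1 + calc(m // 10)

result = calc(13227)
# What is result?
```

Count of digits of 13227: 5

Answer: 5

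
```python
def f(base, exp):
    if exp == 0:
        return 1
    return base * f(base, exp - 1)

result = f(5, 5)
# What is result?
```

f(5, 5) = 5 * 5 * 5 * 5 * 5 = 3125

Answer: 3125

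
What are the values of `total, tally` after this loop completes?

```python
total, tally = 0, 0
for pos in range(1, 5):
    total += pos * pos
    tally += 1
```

Sum of squares and count
`total, tally` takes the values: (0, 0) → (1, 0) → (1, 1) → (5, 1) → (5, 2) → (14, 2) → (14, 3) → (30, 3) → (30, 4)

Answer: 30, 4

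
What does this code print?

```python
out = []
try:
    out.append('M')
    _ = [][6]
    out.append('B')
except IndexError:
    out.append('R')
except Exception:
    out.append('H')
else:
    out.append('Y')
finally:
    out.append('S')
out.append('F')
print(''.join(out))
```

Execution trace: 'M' (try body) → 'R' (except IndexError) → 'S' (finally) → 'F' (after the try/except). Output: MRSF

Answer: MRSF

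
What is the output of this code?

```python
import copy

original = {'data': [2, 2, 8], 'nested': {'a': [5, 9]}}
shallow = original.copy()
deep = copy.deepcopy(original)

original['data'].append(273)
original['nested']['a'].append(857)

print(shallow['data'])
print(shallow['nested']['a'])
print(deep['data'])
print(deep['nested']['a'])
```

Key concept: comparing shallow vs deep copy.
Step by step:
`original = {'data': [2, 2, 8], 'nested': {'a': [5, 9]}}` → original = {'data': [2, 2, 8], 'nested': {'a': [5, 9]}}
`shallow = original.copy()` → shallow = {'data': [2, 2, 8], 'nested': {'a': [5, 9]}}
`deep = copy.deepcopy(original)` → deep = {'data': [2, 2, 8], 'nested': {'a': [5, 9]}}
`original['data'].append(273)` → original = {'data': [2, 2, 8, 273], 'nested': {'a': [5, 9]}}; shallow = {'data': [2, 2, 8, 273], 'nested': {'a': [5, 9]}}
`original['nested']['a'].append(857)` → original = {'data': [2, 2, 8, 273], 'nested': {'a': [5, 9, 857]}}; shallow = {'data': [2, 2, 8, 273], 'nested': {'a': [5, 9, 857]}}
`print(shallow['data'])` → prints [2, 2, 8, 273]
`print(shallow['nested']['a'])` → prints [5, 9, 857]
`print(deep['data'])` → prints [2, 2, 8]
`print(deep['nested']['a'])` → prints [5, 9]

Answer:
[2, 2, 8, 273]
[5, 9, 857]
[2, 2, 8]
[5, 9]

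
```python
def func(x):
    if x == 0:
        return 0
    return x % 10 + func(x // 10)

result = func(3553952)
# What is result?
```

Sum of digits of 3553952: 2 + 5 + 9 + 3 + 5 + 5 + 3 = 32

Answer: 32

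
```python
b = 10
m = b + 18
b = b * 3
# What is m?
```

Trace:
`b = 10` → b = 10
`m = b + 18` → m = 28
`b = b * 3` → b = 30
So m = 28

Answer: 28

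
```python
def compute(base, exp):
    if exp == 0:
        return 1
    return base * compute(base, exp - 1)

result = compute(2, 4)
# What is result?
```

compute(2, 4) = 2 * 2 * 2 * 2 = 16

Answer: 16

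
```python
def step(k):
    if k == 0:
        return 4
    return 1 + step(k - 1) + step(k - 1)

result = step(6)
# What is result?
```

step(k) = 1 + 2·step(k-1), step(0)=4. Closed form: (4+1)·2^6 - 1 = 319.

Answer: 319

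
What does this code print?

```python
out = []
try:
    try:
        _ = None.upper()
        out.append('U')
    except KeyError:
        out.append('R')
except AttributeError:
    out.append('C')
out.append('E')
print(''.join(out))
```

Execution trace: 'C' (outer except AttributeError) → 'E' (after the try/except). Output: CE

Answer: CE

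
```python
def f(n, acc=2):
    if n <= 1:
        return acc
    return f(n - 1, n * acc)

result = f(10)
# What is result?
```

Accumulator trace (n, acc): (10, 2) -> (9, 20) -> (8, 180) -> (7, 1440) -> (6, 10080) -> (5, 60480) -> (4, 302400) -> (3, 1209600) -> (2, 3628800) -> (1, 7257600) -> return 7257600

Answer: 7257600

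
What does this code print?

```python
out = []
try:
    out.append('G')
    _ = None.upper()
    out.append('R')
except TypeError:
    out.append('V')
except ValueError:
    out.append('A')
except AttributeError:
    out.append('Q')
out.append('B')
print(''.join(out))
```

Execution trace: 'G' (try body) → 'Q' (except AttributeError) → 'B' (after the try/except). Output: GQB

Answer: GQB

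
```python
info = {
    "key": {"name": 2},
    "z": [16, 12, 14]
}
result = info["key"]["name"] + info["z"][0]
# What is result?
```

Trace:
`info = { ...` → info = {'key': {'name': 2}, 'z': [16, 12, 14]}
`result = info["key"]["name"] + info["z"][0]` → result = 18
So result = 18

Answer: 18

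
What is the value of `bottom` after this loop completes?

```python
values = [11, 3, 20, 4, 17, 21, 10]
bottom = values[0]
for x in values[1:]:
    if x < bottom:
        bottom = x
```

Minimum of [11, 3, 20, 4, 17, 21, 10]
`bottom` takes the values: 11 → 3

Answer: 3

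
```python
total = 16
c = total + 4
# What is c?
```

Trace:
`total = 16` → total = 16
`c = total + 4` → c = 20
So c = 20

Answer: 20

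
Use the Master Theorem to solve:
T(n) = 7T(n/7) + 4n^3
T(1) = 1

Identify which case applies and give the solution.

a=7, b=7, f(n)=4n^3. log_7(7) = 1. Since c=3 > 1 and the regularity condition holds (7(n/7)^3 = (7/7^3)n^3 with 7/7^3 < 1), Case 3 applies: T(n) = Θ(f(n)) = O(n^3).

Answer: O(n^3) - Case 3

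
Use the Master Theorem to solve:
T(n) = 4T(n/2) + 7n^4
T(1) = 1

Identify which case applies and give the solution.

a=4, b=2, f(n)=7n^4. log_2(4) = 2. Since c=4 > 2 and the regularity condition holds (4(n/2)^4 = (4/2^4)n^4 with 4/2^4 < 1), Case 3 applies: T(n) = Θ(f(n)) = O(n^4).

Answer: O(n^4) - Case 3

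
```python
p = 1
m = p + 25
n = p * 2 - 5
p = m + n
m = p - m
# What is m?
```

Trace:
`p = 1` → p = 1
`m = p + 25` → m = 26
`n = p * 2 - 5` → n = -3
`p = m + n` → p = 23
`m = p - m` → m = -3
So m = -3

Answer: -3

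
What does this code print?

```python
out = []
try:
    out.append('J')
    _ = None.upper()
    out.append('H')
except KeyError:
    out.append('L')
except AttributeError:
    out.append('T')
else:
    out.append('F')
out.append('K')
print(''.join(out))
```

Execution trace: 'J' (try body) → 'T' (except AttributeError) → 'K' (after the try/except). Output: JTK

Answer: JTK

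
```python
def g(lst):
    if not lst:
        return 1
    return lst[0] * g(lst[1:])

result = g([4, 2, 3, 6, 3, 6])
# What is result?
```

Product over [4, 2, 3, 6, 3, 6] = 4 * 2 * 3 * 6 * 3 * 6 = 2592

Answer: 2592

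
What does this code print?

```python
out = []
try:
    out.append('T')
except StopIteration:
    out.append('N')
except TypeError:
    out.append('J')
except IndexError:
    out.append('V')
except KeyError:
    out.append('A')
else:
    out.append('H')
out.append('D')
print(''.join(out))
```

Execution trace: 'T' (try body, no exception) → 'H' (else) → 'D' (after the try/except). Output: THD

Answer: THD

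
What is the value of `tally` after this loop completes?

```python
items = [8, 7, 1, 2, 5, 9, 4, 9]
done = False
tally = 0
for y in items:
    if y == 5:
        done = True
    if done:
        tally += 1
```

Count elements after first 5 in [8, 7, 1, 2, 5, 9, 4, 9]
`tally` takes the values: 0 → 1 → 2 → 3 → 4

Answer: 4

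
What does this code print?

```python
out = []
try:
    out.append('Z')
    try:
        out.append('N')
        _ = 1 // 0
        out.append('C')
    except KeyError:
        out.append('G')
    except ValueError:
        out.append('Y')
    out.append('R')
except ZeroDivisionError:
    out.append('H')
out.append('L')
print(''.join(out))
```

Execution trace: 'Z' (try body) → 'N' (inner try body) → 'H' (except ZeroDivisionError) → 'L' (after the try/except). Output: ZNHL

Answer: ZNHL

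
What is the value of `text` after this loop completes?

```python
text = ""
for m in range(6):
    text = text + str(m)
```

Concatenate digits 0 to 5
`text` takes the values: "" → "0" → "01" → "012" → "0123" → "01234" → "012345"

Answer: "012345"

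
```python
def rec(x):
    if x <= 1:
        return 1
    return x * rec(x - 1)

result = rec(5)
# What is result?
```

rec(5) = 5 * 4 * 3 * 2 * 1 = 120

Answer: 120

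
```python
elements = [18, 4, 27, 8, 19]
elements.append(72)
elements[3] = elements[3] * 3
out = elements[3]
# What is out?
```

Trace:
`elements = [18, 4, 27, 8, 19]` → elements = [18, 4, 27, 8, 19]
`elements.append(72)` → elements = [18, 4, 27, 8, 19, 72]
`elements[3] = elements[3] * 3` → elements = [18, 4, 27, 24, 19, 72]
`out = elements[3]` → out = 24
So out = 24

Answer: 24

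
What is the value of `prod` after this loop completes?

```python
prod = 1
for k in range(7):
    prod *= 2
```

2^7 = 128
`prod` takes the values: 1 → 2 → 4 → 8 → 16 → 32 → 64 → 128

Answer: 128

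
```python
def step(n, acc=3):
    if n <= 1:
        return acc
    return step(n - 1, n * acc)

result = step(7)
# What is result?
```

Accumulator trace (n, acc): (7, 3) -> (6, 21) -> (5, 126) -> (4, 630) -> (3, 2520) -> (2, 7560) -> (1, 15120) -> return 15120

Answer: 15120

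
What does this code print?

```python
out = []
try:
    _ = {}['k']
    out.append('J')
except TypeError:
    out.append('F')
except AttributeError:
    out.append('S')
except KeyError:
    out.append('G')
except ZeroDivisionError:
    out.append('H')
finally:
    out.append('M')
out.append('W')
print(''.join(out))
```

Execution trace: 'G' (except KeyError) → 'M' (finally) → 'W' (after the try/except). Output: GMW

Answer: GMW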